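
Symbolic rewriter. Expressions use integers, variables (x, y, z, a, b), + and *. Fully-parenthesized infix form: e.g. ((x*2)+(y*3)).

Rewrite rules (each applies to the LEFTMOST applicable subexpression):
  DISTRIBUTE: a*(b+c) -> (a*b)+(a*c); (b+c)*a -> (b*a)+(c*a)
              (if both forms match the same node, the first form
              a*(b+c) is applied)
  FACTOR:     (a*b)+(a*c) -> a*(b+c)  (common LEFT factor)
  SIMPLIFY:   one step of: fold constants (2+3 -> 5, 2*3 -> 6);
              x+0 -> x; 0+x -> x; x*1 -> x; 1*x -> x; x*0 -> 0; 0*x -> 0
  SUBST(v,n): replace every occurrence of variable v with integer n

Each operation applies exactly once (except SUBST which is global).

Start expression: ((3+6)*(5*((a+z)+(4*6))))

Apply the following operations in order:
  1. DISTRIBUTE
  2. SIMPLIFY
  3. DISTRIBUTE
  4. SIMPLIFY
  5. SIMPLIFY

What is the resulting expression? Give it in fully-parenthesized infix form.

Answer: ((3*((5*(a+z))+120))+(6*(5*((a+z)+24))))

Derivation:
Start: ((3+6)*(5*((a+z)+(4*6))))
Apply DISTRIBUTE at root (target: ((3+6)*(5*((a+z)+(4*6))))): ((3+6)*(5*((a+z)+(4*6)))) -> ((3*(5*((a+z)+(4*6))))+(6*(5*((a+z)+(4*6)))))
Apply SIMPLIFY at LRRR (target: (4*6)): ((3*(5*((a+z)+(4*6))))+(6*(5*((a+z)+(4*6))))) -> ((3*(5*((a+z)+24)))+(6*(5*((a+z)+(4*6)))))
Apply DISTRIBUTE at LR (target: (5*((a+z)+24))): ((3*(5*((a+z)+24)))+(6*(5*((a+z)+(4*6))))) -> ((3*((5*(a+z))+(5*24)))+(6*(5*((a+z)+(4*6)))))
Apply SIMPLIFY at LRR (target: (5*24)): ((3*((5*(a+z))+(5*24)))+(6*(5*((a+z)+(4*6))))) -> ((3*((5*(a+z))+120))+(6*(5*((a+z)+(4*6)))))
Apply SIMPLIFY at RRRR (target: (4*6)): ((3*((5*(a+z))+120))+(6*(5*((a+z)+(4*6))))) -> ((3*((5*(a+z))+120))+(6*(5*((a+z)+24))))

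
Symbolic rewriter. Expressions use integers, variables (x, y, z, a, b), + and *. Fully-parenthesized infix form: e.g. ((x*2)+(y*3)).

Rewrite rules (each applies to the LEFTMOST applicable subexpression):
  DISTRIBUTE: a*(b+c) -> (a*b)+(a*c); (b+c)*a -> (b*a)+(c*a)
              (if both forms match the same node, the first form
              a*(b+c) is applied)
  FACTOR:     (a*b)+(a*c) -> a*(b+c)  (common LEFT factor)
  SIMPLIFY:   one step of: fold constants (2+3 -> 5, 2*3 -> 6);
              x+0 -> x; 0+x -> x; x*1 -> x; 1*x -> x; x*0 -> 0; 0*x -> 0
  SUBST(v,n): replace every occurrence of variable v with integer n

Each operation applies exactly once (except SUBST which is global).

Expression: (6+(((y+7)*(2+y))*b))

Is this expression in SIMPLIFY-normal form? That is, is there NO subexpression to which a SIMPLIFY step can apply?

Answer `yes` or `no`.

Expression: (6+(((y+7)*(2+y))*b))
Scanning for simplifiable subexpressions (pre-order)...
  at root: (6+(((y+7)*(2+y))*b)) (not simplifiable)
  at R: (((y+7)*(2+y))*b) (not simplifiable)
  at RL: ((y+7)*(2+y)) (not simplifiable)
  at RLL: (y+7) (not simplifiable)
  at RLR: (2+y) (not simplifiable)
Result: no simplifiable subexpression found -> normal form.

Answer: yes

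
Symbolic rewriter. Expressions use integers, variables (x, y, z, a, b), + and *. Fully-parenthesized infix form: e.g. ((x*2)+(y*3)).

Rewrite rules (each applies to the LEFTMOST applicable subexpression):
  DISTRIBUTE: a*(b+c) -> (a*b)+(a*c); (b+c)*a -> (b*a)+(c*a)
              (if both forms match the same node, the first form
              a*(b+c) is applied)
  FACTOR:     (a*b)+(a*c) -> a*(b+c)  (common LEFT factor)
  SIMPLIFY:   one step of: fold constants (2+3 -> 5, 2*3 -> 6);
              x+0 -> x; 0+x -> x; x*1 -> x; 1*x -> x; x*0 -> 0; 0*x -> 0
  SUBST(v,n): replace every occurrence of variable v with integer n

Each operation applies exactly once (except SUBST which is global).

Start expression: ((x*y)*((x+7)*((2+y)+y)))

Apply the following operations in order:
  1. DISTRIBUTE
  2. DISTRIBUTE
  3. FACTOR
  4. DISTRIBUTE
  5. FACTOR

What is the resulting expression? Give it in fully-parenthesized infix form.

Answer: ((x*y)*(((x+7)*(2+y))+((x+7)*y)))

Derivation:
Start: ((x*y)*((x+7)*((2+y)+y)))
Apply DISTRIBUTE at R (target: ((x+7)*((2+y)+y))): ((x*y)*((x+7)*((2+y)+y))) -> ((x*y)*(((x+7)*(2+y))+((x+7)*y)))
Apply DISTRIBUTE at root (target: ((x*y)*(((x+7)*(2+y))+((x+7)*y)))): ((x*y)*(((x+7)*(2+y))+((x+7)*y))) -> (((x*y)*((x+7)*(2+y)))+((x*y)*((x+7)*y)))
Apply FACTOR at root (target: (((x*y)*((x+7)*(2+y)))+((x*y)*((x+7)*y)))): (((x*y)*((x+7)*(2+y)))+((x*y)*((x+7)*y))) -> ((x*y)*(((x+7)*(2+y))+((x+7)*y)))
Apply DISTRIBUTE at root (target: ((x*y)*(((x+7)*(2+y))+((x+7)*y)))): ((x*y)*(((x+7)*(2+y))+((x+7)*y))) -> (((x*y)*((x+7)*(2+y)))+((x*y)*((x+7)*y)))
Apply FACTOR at root (target: (((x*y)*((x+7)*(2+y)))+((x*y)*((x+7)*y)))): (((x*y)*((x+7)*(2+y)))+((x*y)*((x+7)*y))) -> ((x*y)*(((x+7)*(2+y))+((x+7)*y)))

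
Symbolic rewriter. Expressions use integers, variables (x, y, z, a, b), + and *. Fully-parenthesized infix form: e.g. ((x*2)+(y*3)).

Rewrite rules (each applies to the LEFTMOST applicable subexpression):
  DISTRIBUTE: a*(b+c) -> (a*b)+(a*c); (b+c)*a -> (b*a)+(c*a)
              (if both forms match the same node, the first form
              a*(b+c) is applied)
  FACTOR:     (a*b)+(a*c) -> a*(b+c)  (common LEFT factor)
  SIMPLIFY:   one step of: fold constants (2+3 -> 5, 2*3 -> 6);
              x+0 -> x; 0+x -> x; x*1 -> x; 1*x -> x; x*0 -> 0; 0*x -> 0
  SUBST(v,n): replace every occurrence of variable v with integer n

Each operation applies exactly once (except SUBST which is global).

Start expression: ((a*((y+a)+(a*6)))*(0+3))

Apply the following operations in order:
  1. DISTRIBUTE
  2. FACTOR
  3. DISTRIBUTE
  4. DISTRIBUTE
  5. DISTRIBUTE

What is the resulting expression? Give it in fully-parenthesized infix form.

Start: ((a*((y+a)+(a*6)))*(0+3))
Apply DISTRIBUTE at root (target: ((a*((y+a)+(a*6)))*(0+3))): ((a*((y+a)+(a*6)))*(0+3)) -> (((a*((y+a)+(a*6)))*0)+((a*((y+a)+(a*6)))*3))
Apply FACTOR at root (target: (((a*((y+a)+(a*6)))*0)+((a*((y+a)+(a*6)))*3))): (((a*((y+a)+(a*6)))*0)+((a*((y+a)+(a*6)))*3)) -> ((a*((y+a)+(a*6)))*(0+3))
Apply DISTRIBUTE at root (target: ((a*((y+a)+(a*6)))*(0+3))): ((a*((y+a)+(a*6)))*(0+3)) -> (((a*((y+a)+(a*6)))*0)+((a*((y+a)+(a*6)))*3))
Apply DISTRIBUTE at LL (target: (a*((y+a)+(a*6)))): (((a*((y+a)+(a*6)))*0)+((a*((y+a)+(a*6)))*3)) -> ((((a*(y+a))+(a*(a*6)))*0)+((a*((y+a)+(a*6)))*3))
Apply DISTRIBUTE at L (target: (((a*(y+a))+(a*(a*6)))*0)): ((((a*(y+a))+(a*(a*6)))*0)+((a*((y+a)+(a*6)))*3)) -> ((((a*(y+a))*0)+((a*(a*6))*0))+((a*((y+a)+(a*6)))*3))

Answer: ((((a*(y+a))*0)+((a*(a*6))*0))+((a*((y+a)+(a*6)))*3))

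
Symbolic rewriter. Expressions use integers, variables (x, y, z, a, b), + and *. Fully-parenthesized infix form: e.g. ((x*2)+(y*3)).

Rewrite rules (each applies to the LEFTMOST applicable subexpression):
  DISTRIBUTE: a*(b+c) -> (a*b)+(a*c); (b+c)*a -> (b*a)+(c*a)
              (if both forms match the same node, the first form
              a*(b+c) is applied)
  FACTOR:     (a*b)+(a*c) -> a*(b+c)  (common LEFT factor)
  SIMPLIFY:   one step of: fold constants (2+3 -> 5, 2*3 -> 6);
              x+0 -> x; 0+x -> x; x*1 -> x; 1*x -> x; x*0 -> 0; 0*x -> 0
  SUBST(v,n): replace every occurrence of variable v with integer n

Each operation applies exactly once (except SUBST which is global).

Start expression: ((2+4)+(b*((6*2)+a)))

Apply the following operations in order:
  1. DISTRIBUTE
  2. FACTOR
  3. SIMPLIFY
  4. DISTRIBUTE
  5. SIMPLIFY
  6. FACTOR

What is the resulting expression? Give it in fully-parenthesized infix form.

Answer: (6+(b*(12+a)))

Derivation:
Start: ((2+4)+(b*((6*2)+a)))
Apply DISTRIBUTE at R (target: (b*((6*2)+a))): ((2+4)+(b*((6*2)+a))) -> ((2+4)+((b*(6*2))+(b*a)))
Apply FACTOR at R (target: ((b*(6*2))+(b*a))): ((2+4)+((b*(6*2))+(b*a))) -> ((2+4)+(b*((6*2)+a)))
Apply SIMPLIFY at L (target: (2+4)): ((2+4)+(b*((6*2)+a))) -> (6+(b*((6*2)+a)))
Apply DISTRIBUTE at R (target: (b*((6*2)+a))): (6+(b*((6*2)+a))) -> (6+((b*(6*2))+(b*a)))
Apply SIMPLIFY at RLR (target: (6*2)): (6+((b*(6*2))+(b*a))) -> (6+((b*12)+(b*a)))
Apply FACTOR at R (target: ((b*12)+(b*a))): (6+((b*12)+(b*a))) -> (6+(b*(12+a)))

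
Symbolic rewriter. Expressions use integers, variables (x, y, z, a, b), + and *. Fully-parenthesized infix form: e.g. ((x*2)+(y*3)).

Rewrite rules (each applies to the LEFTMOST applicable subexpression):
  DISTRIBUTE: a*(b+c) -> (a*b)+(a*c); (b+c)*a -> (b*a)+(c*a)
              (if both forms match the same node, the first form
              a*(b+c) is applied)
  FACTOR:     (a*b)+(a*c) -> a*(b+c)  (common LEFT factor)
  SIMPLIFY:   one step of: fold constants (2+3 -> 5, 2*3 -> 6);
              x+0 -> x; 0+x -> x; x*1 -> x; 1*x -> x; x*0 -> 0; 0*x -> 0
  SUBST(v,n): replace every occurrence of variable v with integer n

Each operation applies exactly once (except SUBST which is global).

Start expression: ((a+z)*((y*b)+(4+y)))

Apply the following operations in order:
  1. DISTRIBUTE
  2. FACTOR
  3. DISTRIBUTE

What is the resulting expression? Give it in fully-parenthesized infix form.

Start: ((a+z)*((y*b)+(4+y)))
Apply DISTRIBUTE at root (target: ((a+z)*((y*b)+(4+y)))): ((a+z)*((y*b)+(4+y))) -> (((a+z)*(y*b))+((a+z)*(4+y)))
Apply FACTOR at root (target: (((a+z)*(y*b))+((a+z)*(4+y)))): (((a+z)*(y*b))+((a+z)*(4+y))) -> ((a+z)*((y*b)+(4+y)))
Apply DISTRIBUTE at root (target: ((a+z)*((y*b)+(4+y)))): ((a+z)*((y*b)+(4+y))) -> (((a+z)*(y*b))+((a+z)*(4+y)))

Answer: (((a+z)*(y*b))+((a+z)*(4+y)))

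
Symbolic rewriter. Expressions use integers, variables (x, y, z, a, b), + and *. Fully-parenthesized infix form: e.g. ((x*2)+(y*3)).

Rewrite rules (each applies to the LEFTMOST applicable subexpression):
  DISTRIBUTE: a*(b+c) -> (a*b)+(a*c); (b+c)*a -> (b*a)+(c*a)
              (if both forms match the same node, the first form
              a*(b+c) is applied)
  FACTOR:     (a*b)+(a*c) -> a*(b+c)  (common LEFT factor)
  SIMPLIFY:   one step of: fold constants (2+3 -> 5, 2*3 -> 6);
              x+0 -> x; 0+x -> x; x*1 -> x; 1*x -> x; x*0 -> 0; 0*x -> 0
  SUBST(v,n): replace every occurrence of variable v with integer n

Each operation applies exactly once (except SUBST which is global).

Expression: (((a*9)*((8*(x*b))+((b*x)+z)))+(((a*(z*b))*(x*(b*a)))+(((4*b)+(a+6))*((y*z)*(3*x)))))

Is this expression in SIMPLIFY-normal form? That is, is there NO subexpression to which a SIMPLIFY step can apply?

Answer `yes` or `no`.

Expression: (((a*9)*((8*(x*b))+((b*x)+z)))+(((a*(z*b))*(x*(b*a)))+(((4*b)+(a+6))*((y*z)*(3*x)))))
Scanning for simplifiable subexpressions (pre-order)...
  at root: (((a*9)*((8*(x*b))+((b*x)+z)))+(((a*(z*b))*(x*(b*a)))+(((4*b)+(a+6))*((y*z)*(3*x))))) (not simplifiable)
  at L: ((a*9)*((8*(x*b))+((b*x)+z))) (not simplifiable)
  at LL: (a*9) (not simplifiable)
  at LR: ((8*(x*b))+((b*x)+z)) (not simplifiable)
  at LRL: (8*(x*b)) (not simplifiable)
  at LRLR: (x*b) (not simplifiable)
  at LRR: ((b*x)+z) (not simplifiable)
  at LRRL: (b*x) (not simplifiable)
  at R: (((a*(z*b))*(x*(b*a)))+(((4*b)+(a+6))*((y*z)*(3*x)))) (not simplifiable)
  at RL: ((a*(z*b))*(x*(b*a))) (not simplifiable)
  at RLL: (a*(z*b)) (not simplifiable)
  at RLLR: (z*b) (not simplifiable)
  at RLR: (x*(b*a)) (not simplifiable)
  at RLRR: (b*a) (not simplifiable)
  at RR: (((4*b)+(a+6))*((y*z)*(3*x))) (not simplifiable)
  at RRL: ((4*b)+(a+6)) (not simplifiable)
  at RRLL: (4*b) (not simplifiable)
  at RRLR: (a+6) (not simplifiable)
  at RRR: ((y*z)*(3*x)) (not simplifiable)
  at RRRL: (y*z) (not simplifiable)
  at RRRR: (3*x) (not simplifiable)
Result: no simplifiable subexpression found -> normal form.

Answer: yes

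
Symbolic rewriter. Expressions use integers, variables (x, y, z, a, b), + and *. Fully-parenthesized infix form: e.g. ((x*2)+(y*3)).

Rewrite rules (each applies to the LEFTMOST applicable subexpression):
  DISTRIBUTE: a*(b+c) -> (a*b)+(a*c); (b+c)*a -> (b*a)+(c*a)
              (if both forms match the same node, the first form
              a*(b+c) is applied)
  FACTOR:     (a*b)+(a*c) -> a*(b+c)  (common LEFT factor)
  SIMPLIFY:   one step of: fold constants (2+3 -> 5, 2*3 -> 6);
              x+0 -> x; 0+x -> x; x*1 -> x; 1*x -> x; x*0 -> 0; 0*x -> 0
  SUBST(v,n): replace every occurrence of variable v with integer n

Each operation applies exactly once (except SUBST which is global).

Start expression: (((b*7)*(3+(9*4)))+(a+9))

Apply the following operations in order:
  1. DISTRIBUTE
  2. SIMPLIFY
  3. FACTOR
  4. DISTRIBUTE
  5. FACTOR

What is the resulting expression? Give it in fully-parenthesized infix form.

Answer: (((b*7)*(3+36))+(a+9))

Derivation:
Start: (((b*7)*(3+(9*4)))+(a+9))
Apply DISTRIBUTE at L (target: ((b*7)*(3+(9*4)))): (((b*7)*(3+(9*4)))+(a+9)) -> ((((b*7)*3)+((b*7)*(9*4)))+(a+9))
Apply SIMPLIFY at LRR (target: (9*4)): ((((b*7)*3)+((b*7)*(9*4)))+(a+9)) -> ((((b*7)*3)+((b*7)*36))+(a+9))
Apply FACTOR at L (target: (((b*7)*3)+((b*7)*36))): ((((b*7)*3)+((b*7)*36))+(a+9)) -> (((b*7)*(3+36))+(a+9))
Apply DISTRIBUTE at L (target: ((b*7)*(3+36))): (((b*7)*(3+36))+(a+9)) -> ((((b*7)*3)+((b*7)*36))+(a+9))
Apply FACTOR at L (target: (((b*7)*3)+((b*7)*36))): ((((b*7)*3)+((b*7)*36))+(a+9)) -> (((b*7)*(3+36))+(a+9))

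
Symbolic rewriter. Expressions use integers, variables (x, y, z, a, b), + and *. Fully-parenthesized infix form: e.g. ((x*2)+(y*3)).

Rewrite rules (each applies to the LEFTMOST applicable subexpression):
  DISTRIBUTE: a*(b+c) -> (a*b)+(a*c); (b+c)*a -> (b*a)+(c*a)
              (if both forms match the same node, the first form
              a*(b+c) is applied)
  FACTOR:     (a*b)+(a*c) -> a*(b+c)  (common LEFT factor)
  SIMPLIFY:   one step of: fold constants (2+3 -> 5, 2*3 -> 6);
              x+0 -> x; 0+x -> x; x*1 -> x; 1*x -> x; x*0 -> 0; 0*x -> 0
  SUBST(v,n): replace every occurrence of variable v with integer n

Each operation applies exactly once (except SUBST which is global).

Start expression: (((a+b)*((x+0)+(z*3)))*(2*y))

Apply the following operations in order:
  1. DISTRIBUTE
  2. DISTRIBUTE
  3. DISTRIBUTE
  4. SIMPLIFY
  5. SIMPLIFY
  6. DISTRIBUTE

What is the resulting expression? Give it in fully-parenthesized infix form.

Start: (((a+b)*((x+0)+(z*3)))*(2*y))
Apply DISTRIBUTE at L (target: ((a+b)*((x+0)+(z*3)))): (((a+b)*((x+0)+(z*3)))*(2*y)) -> ((((a+b)*(x+0))+((a+b)*(z*3)))*(2*y))
Apply DISTRIBUTE at root (target: ((((a+b)*(x+0))+((a+b)*(z*3)))*(2*y))): ((((a+b)*(x+0))+((a+b)*(z*3)))*(2*y)) -> ((((a+b)*(x+0))*(2*y))+(((a+b)*(z*3))*(2*y)))
Apply DISTRIBUTE at LL (target: ((a+b)*(x+0))): ((((a+b)*(x+0))*(2*y))+(((a+b)*(z*3))*(2*y))) -> (((((a+b)*x)+((a+b)*0))*(2*y))+(((a+b)*(z*3))*(2*y)))
Apply SIMPLIFY at LLR (target: ((a+b)*0)): (((((a+b)*x)+((a+b)*0))*(2*y))+(((a+b)*(z*3))*(2*y))) -> (((((a+b)*x)+0)*(2*y))+(((a+b)*(z*3))*(2*y)))
Apply SIMPLIFY at LL (target: (((a+b)*x)+0)): (((((a+b)*x)+0)*(2*y))+(((a+b)*(z*3))*(2*y))) -> ((((a+b)*x)*(2*y))+(((a+b)*(z*3))*(2*y)))
Apply DISTRIBUTE at LL (target: ((a+b)*x)): ((((a+b)*x)*(2*y))+(((a+b)*(z*3))*(2*y))) -> ((((a*x)+(b*x))*(2*y))+(((a+b)*(z*3))*(2*y)))

Answer: ((((a*x)+(b*x))*(2*y))+(((a+b)*(z*3))*(2*y)))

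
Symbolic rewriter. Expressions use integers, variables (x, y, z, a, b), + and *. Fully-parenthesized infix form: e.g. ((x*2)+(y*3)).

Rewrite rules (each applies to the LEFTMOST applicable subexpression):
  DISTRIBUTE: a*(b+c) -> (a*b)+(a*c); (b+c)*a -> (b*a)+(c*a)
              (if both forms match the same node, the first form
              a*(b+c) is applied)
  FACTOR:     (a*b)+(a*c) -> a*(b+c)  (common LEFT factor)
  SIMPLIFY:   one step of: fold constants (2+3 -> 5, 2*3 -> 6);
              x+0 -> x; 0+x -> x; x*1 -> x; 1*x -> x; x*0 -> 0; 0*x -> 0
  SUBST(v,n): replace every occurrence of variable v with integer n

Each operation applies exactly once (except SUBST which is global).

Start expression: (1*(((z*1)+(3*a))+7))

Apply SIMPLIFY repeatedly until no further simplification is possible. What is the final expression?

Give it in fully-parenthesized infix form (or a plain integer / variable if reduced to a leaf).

Start: (1*(((z*1)+(3*a))+7))
Step 1: at root: (1*(((z*1)+(3*a))+7)) -> (((z*1)+(3*a))+7); overall: (1*(((z*1)+(3*a))+7)) -> (((z*1)+(3*a))+7)
Step 2: at LL: (z*1) -> z; overall: (((z*1)+(3*a))+7) -> ((z+(3*a))+7)
Fixed point: ((z+(3*a))+7)

Answer: ((z+(3*a))+7)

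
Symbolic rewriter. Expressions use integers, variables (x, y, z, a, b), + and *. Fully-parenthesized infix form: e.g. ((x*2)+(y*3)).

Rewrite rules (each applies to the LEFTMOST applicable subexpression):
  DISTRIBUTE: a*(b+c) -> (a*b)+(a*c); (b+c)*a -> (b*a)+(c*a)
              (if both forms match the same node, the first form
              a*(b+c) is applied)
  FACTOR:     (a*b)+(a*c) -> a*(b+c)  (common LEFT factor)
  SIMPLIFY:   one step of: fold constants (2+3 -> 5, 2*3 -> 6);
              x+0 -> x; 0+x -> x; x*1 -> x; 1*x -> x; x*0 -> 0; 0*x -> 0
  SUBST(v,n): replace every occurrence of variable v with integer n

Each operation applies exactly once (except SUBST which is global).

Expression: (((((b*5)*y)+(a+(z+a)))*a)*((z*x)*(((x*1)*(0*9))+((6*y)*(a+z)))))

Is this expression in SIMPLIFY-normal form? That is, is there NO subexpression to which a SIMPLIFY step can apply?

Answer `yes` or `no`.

Expression: (((((b*5)*y)+(a+(z+a)))*a)*((z*x)*(((x*1)*(0*9))+((6*y)*(a+z)))))
Scanning for simplifiable subexpressions (pre-order)...
  at root: (((((b*5)*y)+(a+(z+a)))*a)*((z*x)*(((x*1)*(0*9))+((6*y)*(a+z))))) (not simplifiable)
  at L: ((((b*5)*y)+(a+(z+a)))*a) (not simplifiable)
  at LL: (((b*5)*y)+(a+(z+a))) (not simplifiable)
  at LLL: ((b*5)*y) (not simplifiable)
  at LLLL: (b*5) (not simplifiable)
  at LLR: (a+(z+a)) (not simplifiable)
  at LLRR: (z+a) (not simplifiable)
  at R: ((z*x)*(((x*1)*(0*9))+((6*y)*(a+z)))) (not simplifiable)
  at RL: (z*x) (not simplifiable)
  at RR: (((x*1)*(0*9))+((6*y)*(a+z))) (not simplifiable)
  at RRL: ((x*1)*(0*9)) (not simplifiable)
  at RRLL: (x*1) (SIMPLIFIABLE)
  at RRLR: (0*9) (SIMPLIFIABLE)
  at RRR: ((6*y)*(a+z)) (not simplifiable)
  at RRRL: (6*y) (not simplifiable)
  at RRRR: (a+z) (not simplifiable)
Found simplifiable subexpr at path RRLL: (x*1)
One SIMPLIFY step would give: (((((b*5)*y)+(a+(z+a)))*a)*((z*x)*((x*(0*9))+((6*y)*(a+z)))))
-> NOT in normal form.

Answer: no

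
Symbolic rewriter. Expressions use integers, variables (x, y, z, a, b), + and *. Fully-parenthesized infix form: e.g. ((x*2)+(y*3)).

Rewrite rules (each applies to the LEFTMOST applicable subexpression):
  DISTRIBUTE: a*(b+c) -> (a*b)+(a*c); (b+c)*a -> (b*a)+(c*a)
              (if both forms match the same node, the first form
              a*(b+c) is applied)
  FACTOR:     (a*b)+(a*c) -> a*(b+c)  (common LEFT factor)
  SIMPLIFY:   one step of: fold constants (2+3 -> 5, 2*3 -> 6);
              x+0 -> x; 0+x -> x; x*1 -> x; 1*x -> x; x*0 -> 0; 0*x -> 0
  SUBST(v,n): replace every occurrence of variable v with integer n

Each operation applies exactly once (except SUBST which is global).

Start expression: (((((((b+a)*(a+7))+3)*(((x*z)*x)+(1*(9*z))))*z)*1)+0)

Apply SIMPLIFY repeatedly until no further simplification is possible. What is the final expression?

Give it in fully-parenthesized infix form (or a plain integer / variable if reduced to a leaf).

Start: (((((((b+a)*(a+7))+3)*(((x*z)*x)+(1*(9*z))))*z)*1)+0)
Step 1: at root: (((((((b+a)*(a+7))+3)*(((x*z)*x)+(1*(9*z))))*z)*1)+0) -> ((((((b+a)*(a+7))+3)*(((x*z)*x)+(1*(9*z))))*z)*1); overall: (((((((b+a)*(a+7))+3)*(((x*z)*x)+(1*(9*z))))*z)*1)+0) -> ((((((b+a)*(a+7))+3)*(((x*z)*x)+(1*(9*z))))*z)*1)
Step 2: at root: ((((((b+a)*(a+7))+3)*(((x*z)*x)+(1*(9*z))))*z)*1) -> (((((b+a)*(a+7))+3)*(((x*z)*x)+(1*(9*z))))*z); overall: ((((((b+a)*(a+7))+3)*(((x*z)*x)+(1*(9*z))))*z)*1) -> (((((b+a)*(a+7))+3)*(((x*z)*x)+(1*(9*z))))*z)
Step 3: at LRR: (1*(9*z)) -> (9*z); overall: (((((b+a)*(a+7))+3)*(((x*z)*x)+(1*(9*z))))*z) -> (((((b+a)*(a+7))+3)*(((x*z)*x)+(9*z)))*z)
Fixed point: (((((b+a)*(a+7))+3)*(((x*z)*x)+(9*z)))*z)

Answer: (((((b+a)*(a+7))+3)*(((x*z)*x)+(9*z)))*z)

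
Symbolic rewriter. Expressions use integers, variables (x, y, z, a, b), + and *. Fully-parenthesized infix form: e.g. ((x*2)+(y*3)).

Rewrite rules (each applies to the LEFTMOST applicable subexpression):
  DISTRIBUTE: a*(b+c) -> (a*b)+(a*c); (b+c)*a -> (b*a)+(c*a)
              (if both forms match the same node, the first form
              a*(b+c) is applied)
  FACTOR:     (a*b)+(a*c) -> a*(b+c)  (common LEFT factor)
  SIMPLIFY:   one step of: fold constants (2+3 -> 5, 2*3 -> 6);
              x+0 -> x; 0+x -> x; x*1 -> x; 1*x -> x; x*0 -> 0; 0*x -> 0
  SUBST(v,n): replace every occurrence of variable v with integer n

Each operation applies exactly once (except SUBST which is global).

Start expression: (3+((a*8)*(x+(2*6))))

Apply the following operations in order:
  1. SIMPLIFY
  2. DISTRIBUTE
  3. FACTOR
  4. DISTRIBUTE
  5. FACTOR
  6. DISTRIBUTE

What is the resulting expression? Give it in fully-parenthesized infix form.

Start: (3+((a*8)*(x+(2*6))))
Apply SIMPLIFY at RRR (target: (2*6)): (3+((a*8)*(x+(2*6)))) -> (3+((a*8)*(x+12)))
Apply DISTRIBUTE at R (target: ((a*8)*(x+12))): (3+((a*8)*(x+12))) -> (3+(((a*8)*x)+((a*8)*12)))
Apply FACTOR at R (target: (((a*8)*x)+((a*8)*12))): (3+(((a*8)*x)+((a*8)*12))) -> (3+((a*8)*(x+12)))
Apply DISTRIBUTE at R (target: ((a*8)*(x+12))): (3+((a*8)*(x+12))) -> (3+(((a*8)*x)+((a*8)*12)))
Apply FACTOR at R (target: (((a*8)*x)+((a*8)*12))): (3+(((a*8)*x)+((a*8)*12))) -> (3+((a*8)*(x+12)))
Apply DISTRIBUTE at R (target: ((a*8)*(x+12))): (3+((a*8)*(x+12))) -> (3+(((a*8)*x)+((a*8)*12)))

Answer: (3+(((a*8)*x)+((a*8)*12)))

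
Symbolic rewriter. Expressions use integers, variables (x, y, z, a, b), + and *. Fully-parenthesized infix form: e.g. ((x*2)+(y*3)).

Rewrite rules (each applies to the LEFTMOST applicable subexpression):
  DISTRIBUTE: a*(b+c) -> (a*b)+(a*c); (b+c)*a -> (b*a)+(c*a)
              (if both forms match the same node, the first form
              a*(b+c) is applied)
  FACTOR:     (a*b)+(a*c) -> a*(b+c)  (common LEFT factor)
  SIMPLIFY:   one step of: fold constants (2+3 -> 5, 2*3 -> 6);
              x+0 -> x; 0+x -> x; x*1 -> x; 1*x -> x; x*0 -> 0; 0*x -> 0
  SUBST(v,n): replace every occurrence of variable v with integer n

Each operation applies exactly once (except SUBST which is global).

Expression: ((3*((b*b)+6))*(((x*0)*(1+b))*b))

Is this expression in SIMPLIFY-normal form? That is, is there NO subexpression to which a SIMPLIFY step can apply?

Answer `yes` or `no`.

Expression: ((3*((b*b)+6))*(((x*0)*(1+b))*b))
Scanning for simplifiable subexpressions (pre-order)...
  at root: ((3*((b*b)+6))*(((x*0)*(1+b))*b)) (not simplifiable)
  at L: (3*((b*b)+6)) (not simplifiable)
  at LR: ((b*b)+6) (not simplifiable)
  at LRL: (b*b) (not simplifiable)
  at R: (((x*0)*(1+b))*b) (not simplifiable)
  at RL: ((x*0)*(1+b)) (not simplifiable)
  at RLL: (x*0) (SIMPLIFIABLE)
  at RLR: (1+b) (not simplifiable)
Found simplifiable subexpr at path RLL: (x*0)
One SIMPLIFY step would give: ((3*((b*b)+6))*((0*(1+b))*b))
-> NOT in normal form.

Answer: no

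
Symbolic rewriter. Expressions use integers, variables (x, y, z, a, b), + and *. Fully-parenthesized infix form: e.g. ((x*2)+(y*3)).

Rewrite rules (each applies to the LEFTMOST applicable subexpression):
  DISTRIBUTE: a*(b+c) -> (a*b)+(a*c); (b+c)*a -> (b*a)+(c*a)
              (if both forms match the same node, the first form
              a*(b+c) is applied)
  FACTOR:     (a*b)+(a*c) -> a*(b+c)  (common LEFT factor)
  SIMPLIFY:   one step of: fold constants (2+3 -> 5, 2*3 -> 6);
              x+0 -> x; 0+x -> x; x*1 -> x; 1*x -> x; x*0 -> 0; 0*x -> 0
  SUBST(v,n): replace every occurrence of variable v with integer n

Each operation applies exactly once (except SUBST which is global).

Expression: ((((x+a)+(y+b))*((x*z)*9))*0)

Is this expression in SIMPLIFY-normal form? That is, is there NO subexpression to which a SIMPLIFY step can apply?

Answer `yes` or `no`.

Answer: no

Derivation:
Expression: ((((x+a)+(y+b))*((x*z)*9))*0)
Scanning for simplifiable subexpressions (pre-order)...
  at root: ((((x+a)+(y+b))*((x*z)*9))*0) (SIMPLIFIABLE)
  at L: (((x+a)+(y+b))*((x*z)*9)) (not simplifiable)
  at LL: ((x+a)+(y+b)) (not simplifiable)
  at LLL: (x+a) (not simplifiable)
  at LLR: (y+b) (not simplifiable)
  at LR: ((x*z)*9) (not simplifiable)
  at LRL: (x*z) (not simplifiable)
Found simplifiable subexpr at path root: ((((x+a)+(y+b))*((x*z)*9))*0)
One SIMPLIFY step would give: 0
-> NOT in normal form.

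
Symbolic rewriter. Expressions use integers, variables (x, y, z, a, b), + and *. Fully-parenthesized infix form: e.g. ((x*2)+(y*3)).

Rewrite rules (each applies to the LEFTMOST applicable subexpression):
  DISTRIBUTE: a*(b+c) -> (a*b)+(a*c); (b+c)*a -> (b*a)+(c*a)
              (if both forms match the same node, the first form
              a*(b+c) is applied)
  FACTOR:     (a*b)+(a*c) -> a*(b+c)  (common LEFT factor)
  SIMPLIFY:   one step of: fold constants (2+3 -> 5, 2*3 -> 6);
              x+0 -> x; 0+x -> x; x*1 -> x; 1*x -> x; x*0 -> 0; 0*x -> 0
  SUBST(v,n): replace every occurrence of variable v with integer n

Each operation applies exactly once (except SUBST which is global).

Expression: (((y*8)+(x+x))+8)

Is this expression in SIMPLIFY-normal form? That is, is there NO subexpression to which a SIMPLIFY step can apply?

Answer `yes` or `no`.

Answer: yes

Derivation:
Expression: (((y*8)+(x+x))+8)
Scanning for simplifiable subexpressions (pre-order)...
  at root: (((y*8)+(x+x))+8) (not simplifiable)
  at L: ((y*8)+(x+x)) (not simplifiable)
  at LL: (y*8) (not simplifiable)
  at LR: (x+x) (not simplifiable)
Result: no simplifiable subexpression found -> normal form.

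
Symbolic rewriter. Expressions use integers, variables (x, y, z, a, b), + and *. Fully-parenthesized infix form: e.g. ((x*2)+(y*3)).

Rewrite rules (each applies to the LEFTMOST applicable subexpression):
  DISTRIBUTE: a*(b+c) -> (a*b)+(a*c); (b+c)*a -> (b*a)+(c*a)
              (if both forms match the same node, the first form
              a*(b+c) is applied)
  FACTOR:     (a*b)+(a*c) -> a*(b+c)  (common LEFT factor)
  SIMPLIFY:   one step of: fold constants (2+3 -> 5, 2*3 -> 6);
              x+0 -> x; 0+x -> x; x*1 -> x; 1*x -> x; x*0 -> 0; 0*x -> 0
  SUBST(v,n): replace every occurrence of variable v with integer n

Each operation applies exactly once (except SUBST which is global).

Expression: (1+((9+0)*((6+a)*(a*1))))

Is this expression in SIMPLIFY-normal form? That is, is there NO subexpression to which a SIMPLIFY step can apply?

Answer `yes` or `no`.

Answer: no

Derivation:
Expression: (1+((9+0)*((6+a)*(a*1))))
Scanning for simplifiable subexpressions (pre-order)...
  at root: (1+((9+0)*((6+a)*(a*1)))) (not simplifiable)
  at R: ((9+0)*((6+a)*(a*1))) (not simplifiable)
  at RL: (9+0) (SIMPLIFIABLE)
  at RR: ((6+a)*(a*1)) (not simplifiable)
  at RRL: (6+a) (not simplifiable)
  at RRR: (a*1) (SIMPLIFIABLE)
Found simplifiable subexpr at path RL: (9+0)
One SIMPLIFY step would give: (1+(9*((6+a)*(a*1))))
-> NOT in normal form.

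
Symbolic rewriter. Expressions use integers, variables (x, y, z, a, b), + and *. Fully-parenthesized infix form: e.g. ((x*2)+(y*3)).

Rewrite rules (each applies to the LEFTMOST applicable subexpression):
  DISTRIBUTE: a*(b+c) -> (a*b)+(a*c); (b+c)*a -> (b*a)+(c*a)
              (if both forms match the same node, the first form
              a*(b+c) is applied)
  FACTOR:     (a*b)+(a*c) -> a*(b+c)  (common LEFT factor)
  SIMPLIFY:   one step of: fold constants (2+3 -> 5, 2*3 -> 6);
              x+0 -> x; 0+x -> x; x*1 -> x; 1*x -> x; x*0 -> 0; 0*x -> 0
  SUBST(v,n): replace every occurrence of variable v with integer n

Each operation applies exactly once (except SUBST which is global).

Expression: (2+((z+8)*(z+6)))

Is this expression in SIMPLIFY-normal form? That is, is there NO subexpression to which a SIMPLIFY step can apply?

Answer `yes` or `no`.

Expression: (2+((z+8)*(z+6)))
Scanning for simplifiable subexpressions (pre-order)...
  at root: (2+((z+8)*(z+6))) (not simplifiable)
  at R: ((z+8)*(z+6)) (not simplifiable)
  at RL: (z+8) (not simplifiable)
  at RR: (z+6) (not simplifiable)
Result: no simplifiable subexpression found -> normal form.

Answer: yes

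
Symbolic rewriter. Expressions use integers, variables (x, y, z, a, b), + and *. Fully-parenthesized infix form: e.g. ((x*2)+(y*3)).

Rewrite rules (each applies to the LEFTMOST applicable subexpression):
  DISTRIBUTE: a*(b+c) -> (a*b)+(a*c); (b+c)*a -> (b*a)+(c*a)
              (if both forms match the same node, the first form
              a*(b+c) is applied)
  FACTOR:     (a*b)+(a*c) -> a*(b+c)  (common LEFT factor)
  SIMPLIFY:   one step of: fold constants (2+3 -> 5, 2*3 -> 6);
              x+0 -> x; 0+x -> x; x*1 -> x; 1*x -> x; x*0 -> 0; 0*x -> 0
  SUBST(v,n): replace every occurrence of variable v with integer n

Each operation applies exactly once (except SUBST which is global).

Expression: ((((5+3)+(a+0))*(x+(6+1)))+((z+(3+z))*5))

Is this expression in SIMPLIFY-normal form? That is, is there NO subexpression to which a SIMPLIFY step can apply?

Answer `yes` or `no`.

Answer: no

Derivation:
Expression: ((((5+3)+(a+0))*(x+(6+1)))+((z+(3+z))*5))
Scanning for simplifiable subexpressions (pre-order)...
  at root: ((((5+3)+(a+0))*(x+(6+1)))+((z+(3+z))*5)) (not simplifiable)
  at L: (((5+3)+(a+0))*(x+(6+1))) (not simplifiable)
  at LL: ((5+3)+(a+0)) (not simplifiable)
  at LLL: (5+3) (SIMPLIFIABLE)
  at LLR: (a+0) (SIMPLIFIABLE)
  at LR: (x+(6+1)) (not simplifiable)
  at LRR: (6+1) (SIMPLIFIABLE)
  at R: ((z+(3+z))*5) (not simplifiable)
  at RL: (z+(3+z)) (not simplifiable)
  at RLR: (3+z) (not simplifiable)
Found simplifiable subexpr at path LLL: (5+3)
One SIMPLIFY step would give: (((8+(a+0))*(x+(6+1)))+((z+(3+z))*5))
-> NOT in normal form.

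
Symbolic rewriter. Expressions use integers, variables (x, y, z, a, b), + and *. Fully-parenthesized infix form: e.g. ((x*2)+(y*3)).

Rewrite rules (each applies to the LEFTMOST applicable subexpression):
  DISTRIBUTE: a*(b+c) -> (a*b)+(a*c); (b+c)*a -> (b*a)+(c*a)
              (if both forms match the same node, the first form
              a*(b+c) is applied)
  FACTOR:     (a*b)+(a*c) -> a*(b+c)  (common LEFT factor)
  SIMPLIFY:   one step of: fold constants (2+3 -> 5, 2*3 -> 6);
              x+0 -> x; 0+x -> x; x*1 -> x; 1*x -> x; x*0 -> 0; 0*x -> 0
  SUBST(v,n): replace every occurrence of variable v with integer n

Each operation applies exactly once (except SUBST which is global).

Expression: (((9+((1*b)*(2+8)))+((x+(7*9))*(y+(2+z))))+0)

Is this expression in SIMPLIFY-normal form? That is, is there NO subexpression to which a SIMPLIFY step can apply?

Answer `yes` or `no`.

Expression: (((9+((1*b)*(2+8)))+((x+(7*9))*(y+(2+z))))+0)
Scanning for simplifiable subexpressions (pre-order)...
  at root: (((9+((1*b)*(2+8)))+((x+(7*9))*(y+(2+z))))+0) (SIMPLIFIABLE)
  at L: ((9+((1*b)*(2+8)))+((x+(7*9))*(y+(2+z)))) (not simplifiable)
  at LL: (9+((1*b)*(2+8))) (not simplifiable)
  at LLR: ((1*b)*(2+8)) (not simplifiable)
  at LLRL: (1*b) (SIMPLIFIABLE)
  at LLRR: (2+8) (SIMPLIFIABLE)
  at LR: ((x+(7*9))*(y+(2+z))) (not simplifiable)
  at LRL: (x+(7*9)) (not simplifiable)
  at LRLR: (7*9) (SIMPLIFIABLE)
  at LRR: (y+(2+z)) (not simplifiable)
  at LRRR: (2+z) (not simplifiable)
Found simplifiable subexpr at path root: (((9+((1*b)*(2+8)))+((x+(7*9))*(y+(2+z))))+0)
One SIMPLIFY step would give: ((9+((1*b)*(2+8)))+((x+(7*9))*(y+(2+z))))
-> NOT in normal form.

Answer: no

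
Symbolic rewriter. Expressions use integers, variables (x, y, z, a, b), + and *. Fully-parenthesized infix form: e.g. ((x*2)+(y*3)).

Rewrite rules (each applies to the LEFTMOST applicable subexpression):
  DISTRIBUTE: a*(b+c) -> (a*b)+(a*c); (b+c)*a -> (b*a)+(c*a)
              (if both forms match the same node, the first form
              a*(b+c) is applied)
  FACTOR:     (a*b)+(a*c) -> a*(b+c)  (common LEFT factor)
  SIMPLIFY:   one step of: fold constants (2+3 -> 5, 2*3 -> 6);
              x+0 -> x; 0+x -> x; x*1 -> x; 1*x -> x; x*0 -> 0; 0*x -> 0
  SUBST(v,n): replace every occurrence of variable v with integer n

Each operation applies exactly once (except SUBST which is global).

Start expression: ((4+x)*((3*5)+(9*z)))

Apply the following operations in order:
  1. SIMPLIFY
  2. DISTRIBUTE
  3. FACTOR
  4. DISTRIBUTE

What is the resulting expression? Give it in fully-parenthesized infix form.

Start: ((4+x)*((3*5)+(9*z)))
Apply SIMPLIFY at RL (target: (3*5)): ((4+x)*((3*5)+(9*z))) -> ((4+x)*(15+(9*z)))
Apply DISTRIBUTE at root (target: ((4+x)*(15+(9*z)))): ((4+x)*(15+(9*z))) -> (((4+x)*15)+((4+x)*(9*z)))
Apply FACTOR at root (target: (((4+x)*15)+((4+x)*(9*z)))): (((4+x)*15)+((4+x)*(9*z))) -> ((4+x)*(15+(9*z)))
Apply DISTRIBUTE at root (target: ((4+x)*(15+(9*z)))): ((4+x)*(15+(9*z))) -> (((4+x)*15)+((4+x)*(9*z)))

Answer: (((4+x)*15)+((4+x)*(9*z)))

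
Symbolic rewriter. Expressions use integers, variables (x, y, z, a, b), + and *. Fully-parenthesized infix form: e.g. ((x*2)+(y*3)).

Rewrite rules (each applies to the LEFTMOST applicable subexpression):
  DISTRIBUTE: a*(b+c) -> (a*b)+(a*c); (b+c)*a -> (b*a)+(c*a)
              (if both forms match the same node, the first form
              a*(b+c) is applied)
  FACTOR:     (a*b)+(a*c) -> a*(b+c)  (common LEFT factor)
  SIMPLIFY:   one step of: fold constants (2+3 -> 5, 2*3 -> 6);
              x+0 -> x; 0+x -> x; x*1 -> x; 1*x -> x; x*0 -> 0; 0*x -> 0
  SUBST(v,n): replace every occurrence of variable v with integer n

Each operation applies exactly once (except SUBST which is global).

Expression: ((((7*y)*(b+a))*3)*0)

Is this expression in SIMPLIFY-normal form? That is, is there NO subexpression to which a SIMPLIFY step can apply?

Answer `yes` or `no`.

Expression: ((((7*y)*(b+a))*3)*0)
Scanning for simplifiable subexpressions (pre-order)...
  at root: ((((7*y)*(b+a))*3)*0) (SIMPLIFIABLE)
  at L: (((7*y)*(b+a))*3) (not simplifiable)
  at LL: ((7*y)*(b+a)) (not simplifiable)
  at LLL: (7*y) (not simplifiable)
  at LLR: (b+a) (not simplifiable)
Found simplifiable subexpr at path root: ((((7*y)*(b+a))*3)*0)
One SIMPLIFY step would give: 0
-> NOT in normal form.

Answer: no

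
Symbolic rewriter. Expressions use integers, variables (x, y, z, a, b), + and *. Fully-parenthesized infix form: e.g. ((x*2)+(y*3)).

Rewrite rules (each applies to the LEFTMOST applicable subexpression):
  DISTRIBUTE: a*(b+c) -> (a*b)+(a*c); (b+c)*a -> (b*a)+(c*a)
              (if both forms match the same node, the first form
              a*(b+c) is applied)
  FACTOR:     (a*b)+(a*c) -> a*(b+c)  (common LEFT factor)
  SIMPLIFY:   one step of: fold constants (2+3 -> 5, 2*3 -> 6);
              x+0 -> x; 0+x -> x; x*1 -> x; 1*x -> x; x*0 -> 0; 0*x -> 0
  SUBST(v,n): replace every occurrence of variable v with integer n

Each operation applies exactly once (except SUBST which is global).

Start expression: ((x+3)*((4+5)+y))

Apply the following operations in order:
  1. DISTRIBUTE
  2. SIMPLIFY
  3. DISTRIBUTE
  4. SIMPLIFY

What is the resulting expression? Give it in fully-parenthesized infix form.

Answer: (((x*9)+27)+((x+3)*y))

Derivation:
Start: ((x+3)*((4+5)+y))
Apply DISTRIBUTE at root (target: ((x+3)*((4+5)+y))): ((x+3)*((4+5)+y)) -> (((x+3)*(4+5))+((x+3)*y))
Apply SIMPLIFY at LR (target: (4+5)): (((x+3)*(4+5))+((x+3)*y)) -> (((x+3)*9)+((x+3)*y))
Apply DISTRIBUTE at L (target: ((x+3)*9)): (((x+3)*9)+((x+3)*y)) -> (((x*9)+(3*9))+((x+3)*y))
Apply SIMPLIFY at LR (target: (3*9)): (((x*9)+(3*9))+((x+3)*y)) -> (((x*9)+27)+((x+3)*y))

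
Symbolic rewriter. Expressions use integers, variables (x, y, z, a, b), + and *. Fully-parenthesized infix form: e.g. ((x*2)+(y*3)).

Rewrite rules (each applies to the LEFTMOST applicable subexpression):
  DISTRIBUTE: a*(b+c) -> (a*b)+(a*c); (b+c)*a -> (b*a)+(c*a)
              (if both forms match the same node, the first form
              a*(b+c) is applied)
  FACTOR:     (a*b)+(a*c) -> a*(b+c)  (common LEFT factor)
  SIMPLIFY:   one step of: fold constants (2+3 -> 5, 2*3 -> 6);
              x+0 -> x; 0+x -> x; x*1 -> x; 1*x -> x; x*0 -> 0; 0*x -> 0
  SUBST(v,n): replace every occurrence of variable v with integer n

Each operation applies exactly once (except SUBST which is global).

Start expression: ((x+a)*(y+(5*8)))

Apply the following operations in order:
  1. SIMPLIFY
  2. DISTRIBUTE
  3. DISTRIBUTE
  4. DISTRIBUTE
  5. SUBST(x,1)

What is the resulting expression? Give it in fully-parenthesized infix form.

Start: ((x+a)*(y+(5*8)))
Apply SIMPLIFY at RR (target: (5*8)): ((x+a)*(y+(5*8))) -> ((x+a)*(y+40))
Apply DISTRIBUTE at root (target: ((x+a)*(y+40))): ((x+a)*(y+40)) -> (((x+a)*y)+((x+a)*40))
Apply DISTRIBUTE at L (target: ((x+a)*y)): (((x+a)*y)+((x+a)*40)) -> (((x*y)+(a*y))+((x+a)*40))
Apply DISTRIBUTE at R (target: ((x+a)*40)): (((x*y)+(a*y))+((x+a)*40)) -> (((x*y)+(a*y))+((x*40)+(a*40)))
Apply SUBST(x,1): (((x*y)+(a*y))+((x*40)+(a*40))) -> (((1*y)+(a*y))+((1*40)+(a*40)))

Answer: (((1*y)+(a*y))+((1*40)+(a*40)))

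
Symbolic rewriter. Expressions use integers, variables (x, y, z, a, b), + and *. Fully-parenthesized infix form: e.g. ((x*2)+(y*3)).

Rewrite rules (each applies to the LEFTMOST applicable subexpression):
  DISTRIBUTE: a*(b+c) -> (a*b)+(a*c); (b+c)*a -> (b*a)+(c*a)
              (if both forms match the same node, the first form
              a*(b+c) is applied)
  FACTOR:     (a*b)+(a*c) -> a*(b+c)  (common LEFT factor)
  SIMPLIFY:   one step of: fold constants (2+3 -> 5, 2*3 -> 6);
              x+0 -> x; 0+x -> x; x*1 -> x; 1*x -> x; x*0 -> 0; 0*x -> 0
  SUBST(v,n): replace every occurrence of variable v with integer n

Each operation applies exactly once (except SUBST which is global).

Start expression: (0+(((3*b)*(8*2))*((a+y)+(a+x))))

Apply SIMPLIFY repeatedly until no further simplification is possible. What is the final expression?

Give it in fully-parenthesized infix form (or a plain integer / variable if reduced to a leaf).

Start: (0+(((3*b)*(8*2))*((a+y)+(a+x))))
Step 1: at root: (0+(((3*b)*(8*2))*((a+y)+(a+x)))) -> (((3*b)*(8*2))*((a+y)+(a+x))); overall: (0+(((3*b)*(8*2))*((a+y)+(a+x)))) -> (((3*b)*(8*2))*((a+y)+(a+x)))
Step 2: at LR: (8*2) -> 16; overall: (((3*b)*(8*2))*((a+y)+(a+x))) -> (((3*b)*16)*((a+y)+(a+x)))
Fixed point: (((3*b)*16)*((a+y)+(a+x)))

Answer: (((3*b)*16)*((a+y)+(a+x)))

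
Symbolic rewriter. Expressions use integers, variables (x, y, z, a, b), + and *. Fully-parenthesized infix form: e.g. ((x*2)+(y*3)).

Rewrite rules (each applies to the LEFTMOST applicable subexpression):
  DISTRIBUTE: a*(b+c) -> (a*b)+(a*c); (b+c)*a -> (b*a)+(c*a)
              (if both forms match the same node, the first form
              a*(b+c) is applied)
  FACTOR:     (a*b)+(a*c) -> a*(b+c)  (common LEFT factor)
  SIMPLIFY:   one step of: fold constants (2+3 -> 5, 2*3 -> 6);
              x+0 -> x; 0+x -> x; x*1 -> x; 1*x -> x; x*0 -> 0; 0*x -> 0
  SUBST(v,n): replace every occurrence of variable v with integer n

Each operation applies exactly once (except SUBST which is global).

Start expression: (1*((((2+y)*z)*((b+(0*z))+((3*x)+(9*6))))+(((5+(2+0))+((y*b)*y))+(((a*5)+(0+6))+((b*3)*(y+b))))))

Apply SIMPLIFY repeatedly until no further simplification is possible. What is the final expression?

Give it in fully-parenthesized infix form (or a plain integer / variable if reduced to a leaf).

Answer: ((((2+y)*z)*(b+((3*x)+54)))+((7+((y*b)*y))+(((a*5)+6)+((b*3)*(y+b)))))

Derivation:
Start: (1*((((2+y)*z)*((b+(0*z))+((3*x)+(9*6))))+(((5+(2+0))+((y*b)*y))+(((a*5)+(0+6))+((b*3)*(y+b))))))
Step 1: at root: (1*((((2+y)*z)*((b+(0*z))+((3*x)+(9*6))))+(((5+(2+0))+((y*b)*y))+(((a*5)+(0+6))+((b*3)*(y+b)))))) -> ((((2+y)*z)*((b+(0*z))+((3*x)+(9*6))))+(((5+(2+0))+((y*b)*y))+(((a*5)+(0+6))+((b*3)*(y+b))))); overall: (1*((((2+y)*z)*((b+(0*z))+((3*x)+(9*6))))+(((5+(2+0))+((y*b)*y))+(((a*5)+(0+6))+((b*3)*(y+b)))))) -> ((((2+y)*z)*((b+(0*z))+((3*x)+(9*6))))+(((5+(2+0))+((y*b)*y))+(((a*5)+(0+6))+((b*3)*(y+b)))))
Step 2: at LRLR: (0*z) -> 0; overall: ((((2+y)*z)*((b+(0*z))+((3*x)+(9*6))))+(((5+(2+0))+((y*b)*y))+(((a*5)+(0+6))+((b*3)*(y+b))))) -> ((((2+y)*z)*((b+0)+((3*x)+(9*6))))+(((5+(2+0))+((y*b)*y))+(((a*5)+(0+6))+((b*3)*(y+b)))))
Step 3: at LRL: (b+0) -> b; overall: ((((2+y)*z)*((b+0)+((3*x)+(9*6))))+(((5+(2+0))+((y*b)*y))+(((a*5)+(0+6))+((b*3)*(y+b))))) -> ((((2+y)*z)*(b+((3*x)+(9*6))))+(((5+(2+0))+((y*b)*y))+(((a*5)+(0+6))+((b*3)*(y+b)))))
Step 4: at LRRR: (9*6) -> 54; overall: ((((2+y)*z)*(b+((3*x)+(9*6))))+(((5+(2+0))+((y*b)*y))+(((a*5)+(0+6))+((b*3)*(y+b))))) -> ((((2+y)*z)*(b+((3*x)+54)))+(((5+(2+0))+((y*b)*y))+(((a*5)+(0+6))+((b*3)*(y+b)))))
Step 5: at RLLR: (2+0) -> 2; overall: ((((2+y)*z)*(b+((3*x)+54)))+(((5+(2+0))+((y*b)*y))+(((a*5)+(0+6))+((b*3)*(y+b))))) -> ((((2+y)*z)*(b+((3*x)+54)))+(((5+2)+((y*b)*y))+(((a*5)+(0+6))+((b*3)*(y+b)))))
Step 6: at RLL: (5+2) -> 7; overall: ((((2+y)*z)*(b+((3*x)+54)))+(((5+2)+((y*b)*y))+(((a*5)+(0+6))+((b*3)*(y+b))))) -> ((((2+y)*z)*(b+((3*x)+54)))+((7+((y*b)*y))+(((a*5)+(0+6))+((b*3)*(y+b)))))
Step 7: at RRLR: (0+6) -> 6; overall: ((((2+y)*z)*(b+((3*x)+54)))+((7+((y*b)*y))+(((a*5)+(0+6))+((b*3)*(y+b))))) -> ((((2+y)*z)*(b+((3*x)+54)))+((7+((y*b)*y))+(((a*5)+6)+((b*3)*(y+b)))))
Fixed point: ((((2+y)*z)*(b+((3*x)+54)))+((7+((y*b)*y))+(((a*5)+6)+((b*3)*(y+b)))))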